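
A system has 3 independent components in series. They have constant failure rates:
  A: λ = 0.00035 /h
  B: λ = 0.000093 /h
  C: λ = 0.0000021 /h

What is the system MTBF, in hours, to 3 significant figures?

2250

Series of exponential components: λ_sys = Σ λ_i
λ_sys = 0.00035 + 0.000093 + 0.0000021 = 4.4510e-04 /h
MTBF = 1 / λ_sys = 2250 h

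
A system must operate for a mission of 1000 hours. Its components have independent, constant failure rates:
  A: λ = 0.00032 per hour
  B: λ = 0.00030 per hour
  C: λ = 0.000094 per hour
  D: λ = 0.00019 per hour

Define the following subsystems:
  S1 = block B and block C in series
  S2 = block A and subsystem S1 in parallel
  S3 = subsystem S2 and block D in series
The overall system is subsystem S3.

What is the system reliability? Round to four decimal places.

0.7532

R(A) = exp(−0.00032 × 1000) = 0.726149
R(B) = exp(−0.00030 × 1000) = 0.740818
R(C) = exp(−0.000094 × 1000) = 0.910283
R(D) = exp(−0.00019 × 1000) = 0.826959
Series (B and C): 0.740818 × 0.910283 = 0.674354
Parallel (A and [0.674354]): 1 − (1 − 0.726149)(1 − 0.674354) = 0.910822
Series ([0.910822] and D): 0.910822 × 0.826959 = 0.7532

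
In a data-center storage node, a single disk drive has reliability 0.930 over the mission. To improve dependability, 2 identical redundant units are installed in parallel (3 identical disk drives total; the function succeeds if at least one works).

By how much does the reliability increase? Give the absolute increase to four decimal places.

0.0697

R_before = 0.930
R_after = 1 − (1 − 0.930)^3 = 0.9997
ΔR = 0.9997 − 0.930 = 0.0697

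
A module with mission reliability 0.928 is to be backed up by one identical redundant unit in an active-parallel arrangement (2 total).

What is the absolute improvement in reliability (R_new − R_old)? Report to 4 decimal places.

R_before = 0.928
R_after = 1 − (1 − 0.928)^2 = 0.9948
ΔR = 0.9948 − 0.928 = 0.0668

0.0668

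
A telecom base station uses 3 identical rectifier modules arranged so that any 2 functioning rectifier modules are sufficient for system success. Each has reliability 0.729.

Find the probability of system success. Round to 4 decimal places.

R = Σ_{i=2}^{3} C(3,i) p^i (1−p)^{3−i} with p = 0.729
C(3,2)·0.729^2·0.271^1 = 0.432062
C(3,3)·0.729^3·0.271^0 = 0.387420
Sum = 0.8195

0.8195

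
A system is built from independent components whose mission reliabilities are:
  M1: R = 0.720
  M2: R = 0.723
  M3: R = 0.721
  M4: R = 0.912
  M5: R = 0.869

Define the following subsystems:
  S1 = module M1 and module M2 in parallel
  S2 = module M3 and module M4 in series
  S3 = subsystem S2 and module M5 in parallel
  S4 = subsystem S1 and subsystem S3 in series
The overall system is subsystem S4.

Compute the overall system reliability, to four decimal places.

0.8811

Parallel (M1 and M2): 1 − (1 − 0.720000)(1 − 0.723000) = 0.922440
Series (M3 and M4): 0.721000 × 0.912000 = 0.657552
Parallel ([0.657552] and M5): 1 − (1 − 0.657552)(1 − 0.869000) = 0.955139
Series ([0.922440] and [0.955139]): 0.922440 × 0.955139 = 0.8811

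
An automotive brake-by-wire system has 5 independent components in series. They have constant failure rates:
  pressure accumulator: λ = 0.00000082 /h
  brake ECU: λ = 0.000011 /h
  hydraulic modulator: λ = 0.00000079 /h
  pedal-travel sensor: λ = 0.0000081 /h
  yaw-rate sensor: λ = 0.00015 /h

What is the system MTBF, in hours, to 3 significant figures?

Series of exponential components: λ_sys = Σ λ_i
λ_sys = 0.00000082 + 0.000011 + 0.00000079 + 0.0000081 + 0.00015 = 1.7071e-04 /h
MTBF = 1 / λ_sys = 5860 h

5860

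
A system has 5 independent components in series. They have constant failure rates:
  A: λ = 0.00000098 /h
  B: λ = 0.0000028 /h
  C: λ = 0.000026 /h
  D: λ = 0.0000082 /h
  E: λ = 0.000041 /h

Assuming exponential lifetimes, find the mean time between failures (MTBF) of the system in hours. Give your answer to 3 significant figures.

12700

Series of exponential components: λ_sys = Σ λ_i
λ_sys = 0.00000098 + 0.0000028 + 0.000026 + 0.0000082 + 0.000041 = 7.8980e-05 /h
MTBF = 1 / λ_sys = 12700 h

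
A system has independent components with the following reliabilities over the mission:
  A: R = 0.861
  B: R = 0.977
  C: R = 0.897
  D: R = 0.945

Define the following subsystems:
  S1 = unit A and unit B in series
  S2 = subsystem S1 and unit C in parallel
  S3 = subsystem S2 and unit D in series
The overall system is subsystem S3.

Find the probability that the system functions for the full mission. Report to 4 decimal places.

0.9295

Series (A and B): 0.861000 × 0.977000 = 0.841197
Parallel ([0.841197] and C): 1 − (1 − 0.841197)(1 − 0.897000) = 0.983643
Series ([0.983643] and D): 0.983643 × 0.945000 = 0.9295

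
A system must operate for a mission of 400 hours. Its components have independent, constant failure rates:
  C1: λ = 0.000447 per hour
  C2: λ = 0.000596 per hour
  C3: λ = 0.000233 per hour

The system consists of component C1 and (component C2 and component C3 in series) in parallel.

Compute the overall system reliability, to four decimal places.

R(C1) = exp(−0.000447 × 400) = 0.836273
R(C2) = exp(−0.000596 × 400) = 0.787887
R(C3) = exp(−0.000233 × 400) = 0.911011
Series (C2 and C3): 0.787887 × 0.911011 = 0.717774
Parallel (C1 and [0.717774]): 1 − (1 − 0.836273)(1 − 0.717774) = 0.9538

0.9538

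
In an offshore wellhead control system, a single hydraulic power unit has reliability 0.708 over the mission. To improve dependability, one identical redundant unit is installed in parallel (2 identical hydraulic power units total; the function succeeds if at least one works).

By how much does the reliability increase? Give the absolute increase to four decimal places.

0.2067

R_before = 0.708
R_after = 1 − (1 − 0.708)^2 = 0.9147
ΔR = 0.9147 − 0.708 = 0.2067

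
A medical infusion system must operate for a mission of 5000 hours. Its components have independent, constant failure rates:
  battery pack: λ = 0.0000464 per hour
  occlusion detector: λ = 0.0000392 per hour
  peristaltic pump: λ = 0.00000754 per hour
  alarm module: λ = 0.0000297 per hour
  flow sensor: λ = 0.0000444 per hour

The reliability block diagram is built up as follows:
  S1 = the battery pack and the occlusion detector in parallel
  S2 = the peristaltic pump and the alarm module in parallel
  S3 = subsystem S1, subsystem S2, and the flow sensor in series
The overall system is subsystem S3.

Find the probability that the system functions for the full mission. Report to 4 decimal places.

0.7675

R(battery pack) = exp(−0.0000464 × 5000) = 0.792946
R(occlusion detector) = exp(−0.0000392 × 5000) = 0.822012
R(peristaltic pump) = exp(−0.00000754 × 5000) = 0.963002
R(alarm module) = exp(−0.0000297 × 5000) = 0.862000
R(flow sensor) = exp(−0.0000444 × 5000) = 0.800915
Parallel (battery pack and occlusion detector): 1 − (1 − 0.792946)(1 − 0.822012) = 0.963147
Parallel (peristaltic pump and alarm module): 1 − (1 − 0.963002)(1 − 0.862000) = 0.994894
Series ([0.963147], [0.994894], and flow sensor): 0.963147 × 0.994894 × 0.800915 = 0.7675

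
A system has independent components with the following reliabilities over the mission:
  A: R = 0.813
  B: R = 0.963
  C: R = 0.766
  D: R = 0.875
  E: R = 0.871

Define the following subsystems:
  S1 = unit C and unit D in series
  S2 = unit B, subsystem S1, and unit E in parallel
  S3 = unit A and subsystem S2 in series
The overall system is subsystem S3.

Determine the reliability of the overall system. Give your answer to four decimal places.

0.8117

Series (C and D): 0.766000 × 0.875000 = 0.670250
Parallel (B, [0.670250], and E): 1 − (1 − 0.963000)(1 − 0.670250)(1 − 0.871000) = 0.998426
Series (A and [0.998426]): 0.813000 × 0.998426 = 0.8117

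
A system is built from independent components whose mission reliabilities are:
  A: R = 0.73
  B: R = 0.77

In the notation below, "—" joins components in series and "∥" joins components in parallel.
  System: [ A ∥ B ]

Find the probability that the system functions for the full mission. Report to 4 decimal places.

0.9379

Parallel (A and B): 1 − (1 − 0.730000)(1 − 0.770000) = 0.9379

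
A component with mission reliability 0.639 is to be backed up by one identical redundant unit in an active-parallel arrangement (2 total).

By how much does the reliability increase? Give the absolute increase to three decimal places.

0.231

R_before = 0.639
R_after = 1 − (1 − 0.639)^2 = 0.870
ΔR = 0.870 − 0.639 = 0.231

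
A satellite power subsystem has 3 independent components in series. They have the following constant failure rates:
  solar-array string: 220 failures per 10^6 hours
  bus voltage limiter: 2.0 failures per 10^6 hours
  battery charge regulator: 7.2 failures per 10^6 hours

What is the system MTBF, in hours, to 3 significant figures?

Series of exponential components: λ_sys = Σ λ_i
λ_sys = 0.00022 + 0.0000020 + 0.0000072 = 2.2920e-04 /h
MTBF = 1 / λ_sys = 4360 h

4360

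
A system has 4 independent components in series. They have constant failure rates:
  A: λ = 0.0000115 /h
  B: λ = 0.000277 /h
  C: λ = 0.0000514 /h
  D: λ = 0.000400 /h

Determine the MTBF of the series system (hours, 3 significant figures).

Series of exponential components: λ_sys = Σ λ_i
λ_sys = 0.0000115 + 0.000277 + 0.0000514 + 0.000400 = 7.3990e-04 /h
MTBF = 1 / λ_sys = 1350 h

1350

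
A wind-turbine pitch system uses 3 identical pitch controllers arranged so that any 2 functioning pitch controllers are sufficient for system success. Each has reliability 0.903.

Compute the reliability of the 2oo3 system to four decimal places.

R = Σ_{i=2}^{3} C(3,i) p^i (1−p)^{3−i} with p = 0.903
C(3,2)·0.903^2·0.097^1 = 0.237284
C(3,3)·0.903^3·0.097^0 = 0.736314
Sum = 0.9736

0.9736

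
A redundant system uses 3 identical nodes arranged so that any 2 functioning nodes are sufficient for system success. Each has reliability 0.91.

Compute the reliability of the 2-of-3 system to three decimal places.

0.977

R = Σ_{i=2}^{3} C(3,i) p^i (1−p)^{3−i} with p = 0.91
C(3,2)·0.91^2·0.09^1 = 0.22359
C(3,3)·0.91^3·0.09^0 = 0.75357
Sum = 0.977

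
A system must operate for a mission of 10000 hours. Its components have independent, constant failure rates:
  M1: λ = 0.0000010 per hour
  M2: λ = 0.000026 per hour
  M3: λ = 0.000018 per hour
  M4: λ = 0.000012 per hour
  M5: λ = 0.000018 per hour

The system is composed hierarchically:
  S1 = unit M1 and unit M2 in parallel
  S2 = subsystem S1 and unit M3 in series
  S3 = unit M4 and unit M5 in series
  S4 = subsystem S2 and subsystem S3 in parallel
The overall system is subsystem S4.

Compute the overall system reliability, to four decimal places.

R(M1) = exp(−0.0000010 × 10000) = 0.990050
R(M2) = exp(−0.000026 × 10000) = 0.771052
R(M3) = exp(−0.000018 × 10000) = 0.835270
R(M4) = exp(−0.000012 × 10000) = 0.886920
R(M5) = exp(−0.000018 × 10000) = 0.835270
Parallel (M1 and M2): 1 − (1 − 0.990050)(1 − 0.771052) = 0.997722
Series ([0.997722] and M3): 0.997722 × 0.835270 = 0.833367
Series (M4 and M5): 0.886920 × 0.835270 = 0.740818
Parallel ([0.833367] and [0.740818]): 1 − (1 − 0.833367)(1 − 0.740818) = 0.9568

0.9568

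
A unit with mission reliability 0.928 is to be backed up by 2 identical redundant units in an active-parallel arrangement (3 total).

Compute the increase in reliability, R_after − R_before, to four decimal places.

R_before = 0.928
R_after = 1 − (1 − 0.928)^3 = 0.9996
ΔR = 0.9996 − 0.928 = 0.0716

0.0716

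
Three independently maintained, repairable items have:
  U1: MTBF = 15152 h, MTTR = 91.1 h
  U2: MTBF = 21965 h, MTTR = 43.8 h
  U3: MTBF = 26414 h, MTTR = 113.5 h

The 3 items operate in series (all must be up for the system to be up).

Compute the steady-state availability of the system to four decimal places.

A(U1) = MTBF/(MTBF+MTTR) = 15152/(15152+91.1) = 0.994024
A(U2) = MTBF/(MTBF+MTTR) = 21965/(21965+43.8) = 0.998010
A(U3) = MTBF/(MTBF+MTTR) = 26414/(26414+113.5) = 0.995721
Series availability: 0.994024 × 0.998010 × 0.995721 = 0.9878

0.9878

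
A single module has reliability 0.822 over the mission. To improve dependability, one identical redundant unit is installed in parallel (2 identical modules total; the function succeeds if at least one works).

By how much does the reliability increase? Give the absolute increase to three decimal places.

0.146

R_before = 0.822
R_after = 1 − (1 − 0.822)^2 = 0.968
ΔR = 0.968 − 0.822 = 0.146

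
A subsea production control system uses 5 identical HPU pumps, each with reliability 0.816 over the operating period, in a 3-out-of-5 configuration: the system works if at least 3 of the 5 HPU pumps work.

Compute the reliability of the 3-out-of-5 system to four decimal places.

0.9536

R = Σ_{i=3}^{5} C(5,i) p^i (1−p)^{5−i} with p = 0.816
C(5,3)·0.816^3·0.184^2 = 0.183953
C(5,4)·0.816^4·0.184^1 = 0.407895
C(5,5)·0.816^5·0.184^0 = 0.361785
Sum = 0.9536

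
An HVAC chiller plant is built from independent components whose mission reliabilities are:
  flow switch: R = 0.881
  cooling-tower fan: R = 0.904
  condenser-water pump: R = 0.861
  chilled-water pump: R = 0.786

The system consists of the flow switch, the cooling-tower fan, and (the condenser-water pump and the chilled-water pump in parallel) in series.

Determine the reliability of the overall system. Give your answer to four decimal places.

Parallel (condenser-water pump and chilled-water pump): 1 − (1 − 0.861000)(1 − 0.786000) = 0.970254
Series (flow switch, cooling-tower fan, and [0.970254]): 0.881000 × 0.904000 × 0.970254 = 0.7727

0.7727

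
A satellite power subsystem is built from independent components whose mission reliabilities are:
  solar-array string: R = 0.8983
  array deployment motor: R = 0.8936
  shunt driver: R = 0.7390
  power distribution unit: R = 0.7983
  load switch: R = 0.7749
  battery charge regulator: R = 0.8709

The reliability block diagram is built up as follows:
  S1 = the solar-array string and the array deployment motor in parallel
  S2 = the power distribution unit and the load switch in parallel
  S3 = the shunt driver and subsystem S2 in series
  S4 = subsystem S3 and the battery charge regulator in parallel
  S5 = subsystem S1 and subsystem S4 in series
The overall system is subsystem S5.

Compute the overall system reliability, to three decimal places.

0.952

Parallel (solar-array string and array deployment motor): 1 − (1 − 0.89830)(1 − 0.89360) = 0.98918
Parallel (power distribution unit and load switch): 1 − (1 − 0.79830)(1 − 0.77490) = 0.95460
Series (shunt driver and [0.95460]): 0.73900 × 0.95460 = 0.70545
Parallel ([0.70545] and battery charge regulator): 1 − (1 − 0.70545)(1 − 0.87090) = 0.96197
Series ([0.98918] and [0.96197]): 0.98918 × 0.96197 = 0.952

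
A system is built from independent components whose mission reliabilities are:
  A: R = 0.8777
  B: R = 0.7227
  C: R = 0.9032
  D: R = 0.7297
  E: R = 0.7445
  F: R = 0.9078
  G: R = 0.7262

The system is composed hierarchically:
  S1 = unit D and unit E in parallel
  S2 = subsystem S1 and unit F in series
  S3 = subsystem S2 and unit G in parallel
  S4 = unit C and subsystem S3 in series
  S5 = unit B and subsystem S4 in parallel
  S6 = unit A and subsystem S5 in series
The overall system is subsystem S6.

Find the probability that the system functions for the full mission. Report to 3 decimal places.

Parallel (D and E): 1 − (1 − 0.72970)(1 − 0.74450) = 0.93094
Series ([0.93094] and F): 0.93094 × 0.90780 = 0.84511
Parallel ([0.84511] and G): 1 − (1 − 0.84511)(1 − 0.72620) = 0.95759
Series (C and [0.95759]): 0.90320 × 0.95759 = 0.86490
Parallel (B and [0.86490]): 1 − (1 − 0.72270)(1 − 0.86490) = 0.96254
Series (A and [0.96254]): 0.87770 × 0.96254 = 0.845

0.845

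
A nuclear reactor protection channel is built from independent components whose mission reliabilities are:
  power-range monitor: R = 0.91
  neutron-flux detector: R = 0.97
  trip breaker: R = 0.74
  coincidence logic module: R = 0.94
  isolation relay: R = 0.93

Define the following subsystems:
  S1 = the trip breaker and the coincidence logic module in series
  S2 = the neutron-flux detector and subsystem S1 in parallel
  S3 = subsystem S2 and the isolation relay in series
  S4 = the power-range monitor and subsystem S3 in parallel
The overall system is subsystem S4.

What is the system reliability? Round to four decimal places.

Series (trip breaker and coincidence logic module): 0.740000 × 0.940000 = 0.695600
Parallel (neutron-flux detector and [0.695600]): 1 − (1 − 0.970000)(1 − 0.695600) = 0.990868
Series ([0.990868] and isolation relay): 0.990868 × 0.930000 = 0.921507
Parallel (power-range monitor and [0.921507]): 1 − (1 − 0.910000)(1 − 0.921507) = 0.9929

0.9929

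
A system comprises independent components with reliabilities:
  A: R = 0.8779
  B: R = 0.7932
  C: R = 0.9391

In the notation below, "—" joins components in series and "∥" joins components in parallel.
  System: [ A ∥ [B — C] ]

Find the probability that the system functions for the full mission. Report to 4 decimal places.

Series (B and C): 0.793200 × 0.939100 = 0.744894
Parallel (A and [0.744894]): 1 − (1 − 0.877900)(1 − 0.744894) = 0.9689

0.9689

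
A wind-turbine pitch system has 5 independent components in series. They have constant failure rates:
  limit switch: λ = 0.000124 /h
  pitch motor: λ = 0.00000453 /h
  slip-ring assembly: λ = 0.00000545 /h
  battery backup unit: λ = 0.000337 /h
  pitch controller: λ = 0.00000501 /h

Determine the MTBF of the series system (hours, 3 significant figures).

Series of exponential components: λ_sys = Σ λ_i
λ_sys = 0.000124 + 0.00000453 + 0.00000545 + 0.000337 + 0.00000501 = 4.7599e-04 /h
MTBF = 1 / λ_sys = 2100 h

2100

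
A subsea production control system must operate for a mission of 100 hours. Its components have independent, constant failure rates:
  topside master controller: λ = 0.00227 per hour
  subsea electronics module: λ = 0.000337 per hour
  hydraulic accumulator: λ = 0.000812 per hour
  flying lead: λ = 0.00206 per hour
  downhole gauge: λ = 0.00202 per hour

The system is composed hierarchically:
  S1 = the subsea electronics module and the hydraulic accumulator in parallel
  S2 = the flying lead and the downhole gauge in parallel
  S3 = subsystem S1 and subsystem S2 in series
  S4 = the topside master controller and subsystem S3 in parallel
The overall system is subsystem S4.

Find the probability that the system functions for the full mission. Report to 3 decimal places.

0.993

R(topside master controller) = exp(−0.00227 × 100) = 0.79692
R(subsea electronics module) = exp(−0.000337 × 100) = 0.96686
R(hydraulic accumulator) = exp(−0.000812 × 100) = 0.92201
R(flying lead) = exp(−0.00206 × 100) = 0.81383
R(downhole gauge) = exp(−0.00202 × 100) = 0.81709
Parallel (subsea electronics module and hydraulic accumulator): 1 − (1 − 0.96686)(1 − 0.92201) = 0.99742
Parallel (flying lead and downhole gauge): 1 − (1 − 0.81383)(1 − 0.81709) = 0.96595
Series ([0.99742] and [0.96595]): 0.99742 × 0.96595 = 0.96346
Parallel (topside master controller and [0.96346]): 1 − (1 − 0.79692)(1 − 0.96346) = 0.993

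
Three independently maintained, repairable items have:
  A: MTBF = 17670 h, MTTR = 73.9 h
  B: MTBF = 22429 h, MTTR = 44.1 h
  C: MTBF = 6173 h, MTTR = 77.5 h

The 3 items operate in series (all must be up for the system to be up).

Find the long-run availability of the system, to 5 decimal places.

0.98156

A(A) = MTBF/(MTBF+MTTR) = 17670/(17670+73.9) = 0.995835
A(B) = MTBF/(MTBF+MTTR) = 22429/(22429+44.1) = 0.998038
A(C) = MTBF/(MTBF+MTTR) = 6173/(6173+77.5) = 0.987601
Series availability: 0.995835 × 0.998038 × 0.987601 = 0.98156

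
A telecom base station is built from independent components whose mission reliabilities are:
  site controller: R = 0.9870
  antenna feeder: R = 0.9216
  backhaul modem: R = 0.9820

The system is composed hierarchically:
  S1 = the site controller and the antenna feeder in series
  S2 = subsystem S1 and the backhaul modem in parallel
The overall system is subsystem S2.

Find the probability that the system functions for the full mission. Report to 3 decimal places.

Series (site controller and antenna feeder): 0.98700 × 0.92160 = 0.90962
Parallel ([0.90962] and backhaul modem): 1 − (1 − 0.90962)(1 − 0.98200) = 0.998

0.998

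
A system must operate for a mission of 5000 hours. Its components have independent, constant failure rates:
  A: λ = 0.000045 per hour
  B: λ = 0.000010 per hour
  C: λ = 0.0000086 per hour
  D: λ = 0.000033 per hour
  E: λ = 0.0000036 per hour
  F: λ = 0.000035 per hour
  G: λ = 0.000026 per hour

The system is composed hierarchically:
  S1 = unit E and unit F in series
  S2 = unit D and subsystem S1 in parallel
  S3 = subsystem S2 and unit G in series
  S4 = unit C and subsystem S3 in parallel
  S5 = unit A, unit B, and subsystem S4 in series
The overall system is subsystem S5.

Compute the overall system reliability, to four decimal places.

R(A) = exp(−0.000045 × 5000) = 0.798516
R(B) = exp(−0.000010 × 5000) = 0.951229
R(C) = exp(−0.0000086 × 5000) = 0.957911
R(D) = exp(−0.000033 × 5000) = 0.847894
R(E) = exp(−0.0000036 × 5000) = 0.982161
R(F) = exp(−0.000035 × 5000) = 0.839457
R(G) = exp(−0.000026 × 5000) = 0.878095
Series (E and F): 0.982161 × 0.839457 = 0.824482
Parallel (D and [0.824482]): 1 − (1 − 0.847894)(1 − 0.824482) = 0.973303
Series ([0.973303] and G): 0.973303 × 0.878095 = 0.854652
Parallel (C and [0.854652]): 1 − (1 − 0.957911)(1 − 0.854652) = 0.993882
Series (A, B, and [0.993882]): 0.798516 × 0.951229 × 0.993882 = 0.7549

0.7549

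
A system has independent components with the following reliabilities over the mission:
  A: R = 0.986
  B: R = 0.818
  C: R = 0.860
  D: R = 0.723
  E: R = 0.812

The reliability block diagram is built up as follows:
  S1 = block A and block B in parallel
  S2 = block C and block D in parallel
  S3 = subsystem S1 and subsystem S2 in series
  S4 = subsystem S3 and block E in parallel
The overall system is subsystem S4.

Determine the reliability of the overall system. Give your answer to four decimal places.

0.9922

Parallel (A and B): 1 − (1 − 0.986000)(1 − 0.818000) = 0.997452
Parallel (C and D): 1 − (1 − 0.860000)(1 − 0.723000) = 0.961220
Series ([0.997452] and [0.961220]): 0.997452 × 0.961220 = 0.958771
Parallel ([0.958771] and E): 1 − (1 − 0.958771)(1 − 0.812000) = 0.9922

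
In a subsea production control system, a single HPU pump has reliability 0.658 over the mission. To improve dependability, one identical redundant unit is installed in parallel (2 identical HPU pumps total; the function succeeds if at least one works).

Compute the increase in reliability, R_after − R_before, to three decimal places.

0.225

R_before = 0.658
R_after = 1 − (1 − 0.658)^2 = 0.883
ΔR = 0.883 − 0.658 = 0.225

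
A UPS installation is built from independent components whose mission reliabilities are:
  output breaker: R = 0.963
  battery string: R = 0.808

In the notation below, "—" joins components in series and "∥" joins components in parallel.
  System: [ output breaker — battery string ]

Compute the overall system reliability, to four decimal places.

0.7781

Series (output breaker and battery string): 0.963000 × 0.808000 = 0.7781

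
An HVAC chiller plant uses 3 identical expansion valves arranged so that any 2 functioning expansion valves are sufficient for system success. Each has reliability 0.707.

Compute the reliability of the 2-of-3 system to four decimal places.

R = Σ_{i=2}^{3} C(3,i) p^i (1−p)^{3−i} with p = 0.707
C(3,2)·0.707^2·0.293^1 = 0.439367
C(3,3)·0.707^3·0.293^0 = 0.353393
Sum = 0.7928

0.7928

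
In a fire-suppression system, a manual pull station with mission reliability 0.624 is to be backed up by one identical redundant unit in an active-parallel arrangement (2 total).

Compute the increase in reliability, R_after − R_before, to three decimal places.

0.235

R_before = 0.624
R_after = 1 − (1 − 0.624)^2 = 0.859
ΔR = 0.859 − 0.624 = 0.235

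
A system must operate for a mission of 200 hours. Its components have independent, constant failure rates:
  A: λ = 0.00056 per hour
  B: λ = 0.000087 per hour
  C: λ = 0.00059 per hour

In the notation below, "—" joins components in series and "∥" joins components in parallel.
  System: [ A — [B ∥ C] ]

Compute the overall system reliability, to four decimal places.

0.8923

R(A) = exp(−0.00056 × 200) = 0.894044
R(B) = exp(−0.000087 × 200) = 0.982751
R(C) = exp(−0.00059 × 200) = 0.888696
Parallel (B and C): 1 − (1 − 0.982751)(1 − 0.888696) = 0.998080
Series (A and [0.998080]): 0.894044 × 0.998080 = 0.8923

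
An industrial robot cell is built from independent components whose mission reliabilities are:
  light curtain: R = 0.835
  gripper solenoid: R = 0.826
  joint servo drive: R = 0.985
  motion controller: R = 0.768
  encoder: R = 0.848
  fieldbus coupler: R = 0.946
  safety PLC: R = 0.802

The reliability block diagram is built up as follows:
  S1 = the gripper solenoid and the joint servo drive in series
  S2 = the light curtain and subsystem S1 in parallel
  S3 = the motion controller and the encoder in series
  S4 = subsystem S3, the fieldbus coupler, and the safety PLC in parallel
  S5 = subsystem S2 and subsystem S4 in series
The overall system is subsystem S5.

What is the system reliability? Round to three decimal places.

0.966

Series (gripper solenoid and joint servo drive): 0.82600 × 0.98500 = 0.81361
Parallel (light curtain and [0.81361]): 1 − (1 − 0.83500)(1 − 0.81361) = 0.96925
Series (motion controller and encoder): 0.76800 × 0.84800 = 0.65126
Parallel ([0.65126], fieldbus coupler, and safety PLC): 1 − (1 − 0.65126)(1 − 0.94600)(1 − 0.80200) = 0.99627
Series ([0.96925] and [0.99627]): 0.96925 × 0.99627 = 0.966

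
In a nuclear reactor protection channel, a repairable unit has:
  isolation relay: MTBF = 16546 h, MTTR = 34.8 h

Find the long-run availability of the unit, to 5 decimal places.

0.99790

A(isolation relay) = MTBF/(MTBF+MTTR) = 16546/(16546+34.8) = 0.99790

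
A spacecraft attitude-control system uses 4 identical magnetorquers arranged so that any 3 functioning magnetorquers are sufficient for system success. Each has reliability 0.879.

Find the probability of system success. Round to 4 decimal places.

0.9257

R = Σ_{i=3}^{4} C(4,i) p^i (1−p)^{4−i} with p = 0.879
C(4,3)·0.879^3·0.121^1 = 0.328709
C(4,4)·0.879^4·0.121^0 = 0.596974
Sum = 0.9257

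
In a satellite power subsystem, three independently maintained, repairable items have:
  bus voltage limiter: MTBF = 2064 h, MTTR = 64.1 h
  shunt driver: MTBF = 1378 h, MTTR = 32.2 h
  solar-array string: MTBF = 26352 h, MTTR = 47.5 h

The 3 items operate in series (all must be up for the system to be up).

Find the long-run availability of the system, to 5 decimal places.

A(bus voltage limiter) = MTBF/(MTBF+MTTR) = 2064/(2064+64.1) = 0.969879
A(shunt driver) = MTBF/(MTBF+MTTR) = 1378/(1378+32.2) = 0.977166
A(solar-array string) = MTBF/(MTBF+MTTR) = 26352/(26352+47.5) = 0.998201
Series availability: 0.969879 × 0.977166 × 0.998201 = 0.94603

0.94603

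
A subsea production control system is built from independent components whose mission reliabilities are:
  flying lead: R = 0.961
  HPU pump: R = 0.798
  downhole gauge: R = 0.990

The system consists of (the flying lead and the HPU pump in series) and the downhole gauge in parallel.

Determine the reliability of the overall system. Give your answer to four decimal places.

Series (flying lead and HPU pump): 0.961000 × 0.798000 = 0.766878
Parallel ([0.766878] and downhole gauge): 1 − (1 − 0.766878)(1 − 0.990000) = 0.9977

0.9977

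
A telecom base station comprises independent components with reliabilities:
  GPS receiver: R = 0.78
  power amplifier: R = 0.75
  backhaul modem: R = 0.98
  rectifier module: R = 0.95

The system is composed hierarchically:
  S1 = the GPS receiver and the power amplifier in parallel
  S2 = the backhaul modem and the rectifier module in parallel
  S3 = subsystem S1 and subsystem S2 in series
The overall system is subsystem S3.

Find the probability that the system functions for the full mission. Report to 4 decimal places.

Parallel (GPS receiver and power amplifier): 1 − (1 − 0.780000)(1 − 0.750000) = 0.945000
Parallel (backhaul modem and rectifier module): 1 − (1 − 0.980000)(1 − 0.950000) = 0.999000
Series ([0.945000] and [0.999000]): 0.945000 × 0.999000 = 0.9441

0.9441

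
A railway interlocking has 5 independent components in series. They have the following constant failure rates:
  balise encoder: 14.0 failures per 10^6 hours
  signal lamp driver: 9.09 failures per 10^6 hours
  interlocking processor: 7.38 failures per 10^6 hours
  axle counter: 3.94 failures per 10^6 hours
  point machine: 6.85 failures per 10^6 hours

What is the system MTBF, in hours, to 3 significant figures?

Series of exponential components: λ_sys = Σ λ_i
λ_sys = 0.0000140 + 0.00000909 + 0.00000738 + 0.00000394 + 0.00000685 = 4.1260e-05 /h
MTBF = 1 / λ_sys = 24200 h

24200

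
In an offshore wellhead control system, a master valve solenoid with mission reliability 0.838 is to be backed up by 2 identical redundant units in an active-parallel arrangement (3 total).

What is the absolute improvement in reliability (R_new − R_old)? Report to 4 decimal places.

0.1577

R_before = 0.838
R_after = 1 − (1 − 0.838)^3 = 0.9957
ΔR = 0.9957 − 0.838 = 0.1577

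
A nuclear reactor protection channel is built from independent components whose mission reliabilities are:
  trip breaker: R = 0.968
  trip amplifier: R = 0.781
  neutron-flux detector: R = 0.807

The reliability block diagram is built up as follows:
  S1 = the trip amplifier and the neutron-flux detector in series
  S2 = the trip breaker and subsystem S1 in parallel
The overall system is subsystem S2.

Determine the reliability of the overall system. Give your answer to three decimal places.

Series (trip amplifier and neutron-flux detector): 0.78100 × 0.80700 = 0.63027
Parallel (trip breaker and [0.63027]): 1 − (1 − 0.96800)(1 − 0.63027) = 0.988

0.988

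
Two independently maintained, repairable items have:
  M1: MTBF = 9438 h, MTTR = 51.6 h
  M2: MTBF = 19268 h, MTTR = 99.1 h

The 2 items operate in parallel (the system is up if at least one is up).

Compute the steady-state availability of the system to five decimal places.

0.99997

A(M1) = MTBF/(MTBF+MTTR) = 9438/(9438+51.6) = 0.994562
A(M2) = MTBF/(MTBF+MTTR) = 19268/(19268+99.1) = 0.994883
Parallel availability: 1 − (1 − 0.994562)(1 − 0.994883) = 0.99997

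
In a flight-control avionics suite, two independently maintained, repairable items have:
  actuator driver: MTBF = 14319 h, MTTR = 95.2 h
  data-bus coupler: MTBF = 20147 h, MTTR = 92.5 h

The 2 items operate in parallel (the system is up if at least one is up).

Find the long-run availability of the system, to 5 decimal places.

A(actuator driver) = MTBF/(MTBF+MTTR) = 14319/(14319+95.2) = 0.993395
A(data-bus coupler) = MTBF/(MTBF+MTTR) = 20147/(20147+92.5) = 0.995430
Parallel availability: 1 − (1 − 0.993395)(1 − 0.995430) = 0.99997

0.99997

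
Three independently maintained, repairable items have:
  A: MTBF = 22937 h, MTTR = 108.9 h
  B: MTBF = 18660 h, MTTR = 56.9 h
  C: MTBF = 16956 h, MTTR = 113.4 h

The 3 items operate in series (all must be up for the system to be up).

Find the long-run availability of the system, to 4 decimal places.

0.9857

A(A) = MTBF/(MTBF+MTTR) = 22937/(22937+108.9) = 0.995275
A(B) = MTBF/(MTBF+MTTR) = 18660/(18660+56.9) = 0.996960
A(C) = MTBF/(MTBF+MTTR) = 16956/(16956+113.4) = 0.993357
Series availability: 0.995275 × 0.996960 × 0.993357 = 0.9857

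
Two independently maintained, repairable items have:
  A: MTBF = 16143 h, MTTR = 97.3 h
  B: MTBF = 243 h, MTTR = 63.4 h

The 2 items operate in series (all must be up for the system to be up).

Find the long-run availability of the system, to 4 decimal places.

0.7883

A(A) = MTBF/(MTBF+MTTR) = 16143/(16143+97.3) = 0.994009
A(B) = MTBF/(MTBF+MTTR) = 243/(243+63.4) = 0.793081
Series availability: 0.994009 × 0.793081 = 0.7883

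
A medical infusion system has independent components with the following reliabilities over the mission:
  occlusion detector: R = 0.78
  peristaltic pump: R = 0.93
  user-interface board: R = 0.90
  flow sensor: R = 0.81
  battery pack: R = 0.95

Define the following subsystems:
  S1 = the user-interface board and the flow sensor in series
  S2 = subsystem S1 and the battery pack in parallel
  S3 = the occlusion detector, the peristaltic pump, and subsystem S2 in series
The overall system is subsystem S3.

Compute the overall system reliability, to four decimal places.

Series (user-interface board and flow sensor): 0.900000 × 0.810000 = 0.729000
Parallel ([0.729000] and battery pack): 1 − (1 − 0.729000)(1 − 0.950000) = 0.986450
Series (occlusion detector, peristaltic pump, and [0.986450]): 0.780000 × 0.930000 × 0.986450 = 0.7156

0.7156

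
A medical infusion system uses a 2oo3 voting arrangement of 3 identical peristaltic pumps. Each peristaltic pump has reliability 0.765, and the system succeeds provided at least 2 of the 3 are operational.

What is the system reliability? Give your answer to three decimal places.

R = Σ_{i=2}^{3} C(3,i) p^i (1−p)^{3−i} with p = 0.765
C(3,2)·0.765^2·0.235^1 = 0.41258
C(3,3)·0.765^3·0.235^0 = 0.44770
Sum = 0.860

0.860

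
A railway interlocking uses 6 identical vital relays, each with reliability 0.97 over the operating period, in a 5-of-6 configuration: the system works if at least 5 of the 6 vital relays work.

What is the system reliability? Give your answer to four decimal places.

0.9875

R = Σ_{i=5}^{6} C(6,i) p^i (1−p)^{6−i} with p = 0.97
C(6,5)·0.97^5·0.03^1 = 0.154572
C(6,6)·0.97^6·0.03^0 = 0.832972
Sum = 0.9875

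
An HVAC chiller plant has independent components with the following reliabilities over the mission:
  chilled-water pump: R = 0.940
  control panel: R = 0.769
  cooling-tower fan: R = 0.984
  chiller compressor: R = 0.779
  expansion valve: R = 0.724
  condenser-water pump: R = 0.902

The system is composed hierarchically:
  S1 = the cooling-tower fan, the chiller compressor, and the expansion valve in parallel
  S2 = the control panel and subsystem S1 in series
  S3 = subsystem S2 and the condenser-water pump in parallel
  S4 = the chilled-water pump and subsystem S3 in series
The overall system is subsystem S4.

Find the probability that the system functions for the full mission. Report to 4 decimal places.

Parallel (cooling-tower fan, chiller compressor, and expansion valve): 1 − (1 − 0.984000)(1 − 0.779000)(1 − 0.724000) = 0.999024
Series (control panel and [0.999024]): 0.769000 × 0.999024 = 0.768249
Parallel ([0.768249] and condenser-water pump): 1 − (1 − 0.768249)(1 − 0.902000) = 0.977288
Series (chilled-water pump and [0.977288]): 0.940000 × 0.977288 = 0.9187

0.9187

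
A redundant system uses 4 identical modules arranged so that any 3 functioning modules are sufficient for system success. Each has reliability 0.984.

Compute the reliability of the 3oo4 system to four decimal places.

R = Σ_{i=3}^{4} C(4,i) p^i (1−p)^{4−i} with p = 0.984
C(4,3)·0.984^3·0.016^1 = 0.060977
C(4,4)·0.984^4·0.016^0 = 0.937520
Sum = 0.9985

0.9985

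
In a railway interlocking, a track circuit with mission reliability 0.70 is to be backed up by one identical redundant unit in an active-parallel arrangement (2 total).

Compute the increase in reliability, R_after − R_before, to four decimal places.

R_before = 0.70
R_after = 1 − (1 − 0.70)^2 = 0.9100
ΔR = 0.9100 − 0.70 = 0.2100

0.2100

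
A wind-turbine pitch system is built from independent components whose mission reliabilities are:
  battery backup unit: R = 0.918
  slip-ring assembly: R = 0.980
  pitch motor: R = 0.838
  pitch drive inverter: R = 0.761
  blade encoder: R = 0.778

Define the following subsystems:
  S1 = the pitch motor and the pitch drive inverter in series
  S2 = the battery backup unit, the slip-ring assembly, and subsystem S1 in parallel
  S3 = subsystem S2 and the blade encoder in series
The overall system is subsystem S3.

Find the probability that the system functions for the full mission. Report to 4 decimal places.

Series (pitch motor and pitch drive inverter): 0.838000 × 0.761000 = 0.637718
Parallel (battery backup unit, slip-ring assembly, and [0.637718]): 1 − (1 − 0.918000)(1 − 0.980000)(1 − 0.637718) = 0.999406
Series ([0.999406] and blade encoder): 0.999406 × 0.778000 = 0.7775

0.7775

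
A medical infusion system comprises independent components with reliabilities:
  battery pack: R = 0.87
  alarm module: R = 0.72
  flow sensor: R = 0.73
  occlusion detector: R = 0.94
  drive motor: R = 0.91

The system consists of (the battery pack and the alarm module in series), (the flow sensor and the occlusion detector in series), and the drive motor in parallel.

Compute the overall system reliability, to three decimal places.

Series (battery pack and alarm module): 0.87000 × 0.72000 = 0.62640
Series (flow sensor and occlusion detector): 0.73000 × 0.94000 = 0.68620
Parallel ([0.62640], [0.68620], and drive motor): 1 − (1 − 0.62640)(1 − 0.68620)(1 − 0.91000) = 0.989

0.989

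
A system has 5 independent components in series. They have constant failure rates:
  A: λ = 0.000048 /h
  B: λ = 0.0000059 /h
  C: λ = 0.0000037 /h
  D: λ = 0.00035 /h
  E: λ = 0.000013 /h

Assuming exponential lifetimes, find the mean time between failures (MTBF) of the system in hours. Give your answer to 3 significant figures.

2380

Series of exponential components: λ_sys = Σ λ_i
λ_sys = 0.000048 + 0.0000059 + 0.0000037 + 0.00035 + 0.000013 = 4.2060e-04 /h
MTBF = 1 / λ_sys = 2380 h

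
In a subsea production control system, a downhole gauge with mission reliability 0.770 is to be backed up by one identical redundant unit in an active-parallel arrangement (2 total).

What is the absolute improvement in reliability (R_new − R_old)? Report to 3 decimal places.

0.177

R_before = 0.770
R_after = 1 − (1 − 0.770)^2 = 0.947
ΔR = 0.947 − 0.770 = 0.177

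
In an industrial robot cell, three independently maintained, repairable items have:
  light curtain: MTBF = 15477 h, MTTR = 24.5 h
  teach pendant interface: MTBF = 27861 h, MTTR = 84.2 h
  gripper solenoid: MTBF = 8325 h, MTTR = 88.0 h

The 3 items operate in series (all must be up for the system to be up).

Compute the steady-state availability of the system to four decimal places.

0.9850

A(light curtain) = MTBF/(MTBF+MTTR) = 15477/(15477+24.5) = 0.998420
A(teach pendant interface) = MTBF/(MTBF+MTTR) = 27861/(27861+84.2) = 0.996987
A(gripper solenoid) = MTBF/(MTBF+MTTR) = 8325/(8325+88.0) = 0.989540
Series availability: 0.998420 × 0.996987 × 0.989540 = 0.9850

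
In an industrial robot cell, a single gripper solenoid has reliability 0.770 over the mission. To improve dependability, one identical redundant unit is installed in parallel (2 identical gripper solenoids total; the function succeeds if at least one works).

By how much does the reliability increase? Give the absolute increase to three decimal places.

0.177

R_before = 0.770
R_after = 1 − (1 − 0.770)^2 = 0.947
ΔR = 0.947 − 0.770 = 0.177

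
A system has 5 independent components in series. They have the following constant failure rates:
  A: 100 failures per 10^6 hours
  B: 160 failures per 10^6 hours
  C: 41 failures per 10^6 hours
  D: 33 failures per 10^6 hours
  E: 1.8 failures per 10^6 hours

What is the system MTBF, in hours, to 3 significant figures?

Series of exponential components: λ_sys = Σ λ_i
λ_sys = 0.00010 + 0.00016 + 0.000041 + 0.000033 + 0.0000018 = 3.3580e-04 /h
MTBF = 1 / λ_sys = 2980 h

2980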